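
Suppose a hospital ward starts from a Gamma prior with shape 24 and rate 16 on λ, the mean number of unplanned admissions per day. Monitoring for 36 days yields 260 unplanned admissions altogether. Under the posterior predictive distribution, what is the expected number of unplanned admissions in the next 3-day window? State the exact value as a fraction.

213/13

Total count 260 over total exposure 36 days.
Posterior: α' = 24 + 260 = 284, β' = 16 + 36 = 52.
Predictive mean over a 3-day window = T·E[λ|data] = 3·284/52 = 213/13.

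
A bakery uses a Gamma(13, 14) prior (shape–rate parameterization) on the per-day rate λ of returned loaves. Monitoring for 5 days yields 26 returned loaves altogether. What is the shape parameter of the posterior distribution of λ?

Total count 26 over total exposure 5 days.
Conjugate update: add total count to the shape and total exposure to the rate, giving Gamma(39, 19).

39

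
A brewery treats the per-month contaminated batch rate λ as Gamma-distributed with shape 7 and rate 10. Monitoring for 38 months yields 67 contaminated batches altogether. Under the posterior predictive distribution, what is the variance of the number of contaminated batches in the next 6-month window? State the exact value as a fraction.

333/32

Total count 67 over total exposure 38 months.
By Gamma–Poisson conjugacy, the posterior is Gamma(α + Σx, β + Σt) = Gamma(7 + 67, 10 + 38) = Gamma(74, 48).
The posterior predictive for a window of length T is Negative Binomial with variance T·α'·(β'+T)/β'² = 6·74·54/2304 = 333/32.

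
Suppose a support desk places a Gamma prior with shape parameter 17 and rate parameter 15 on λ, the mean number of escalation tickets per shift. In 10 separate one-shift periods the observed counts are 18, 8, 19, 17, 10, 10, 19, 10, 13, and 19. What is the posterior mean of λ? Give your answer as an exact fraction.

32/5

Total count: 18 + 8 + 19 + 17 + 10 + 10 + 19 + 10 + 13 + 19 = 143.
Total exposure: 10 shifts.
By Gamma–Poisson conjugacy, the posterior is Gamma(α + Σx, β + Σt) = Gamma(17 + 143, 15 + 10) = Gamma(160, 25).
Posterior mean = α'/β' = 160/25 = 32/5.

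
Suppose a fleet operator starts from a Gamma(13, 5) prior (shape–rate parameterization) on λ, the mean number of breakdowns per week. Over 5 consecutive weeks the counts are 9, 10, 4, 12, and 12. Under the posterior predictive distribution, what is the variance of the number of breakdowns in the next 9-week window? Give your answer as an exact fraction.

Total count: 9 + 10 + 4 + 12 + 12 = 47.
Total exposure: 5 weeks.
By Gamma–Poisson conjugacy, the posterior is Gamma(α + Σx, β + Σt) = Gamma(13 + 47, 5 + 5) = Gamma(60, 10).
The posterior predictive for a window of length T is Negative Binomial with variance T·α'·(β'+T)/β'² = 9·60·19/100 = 513/5.

513/5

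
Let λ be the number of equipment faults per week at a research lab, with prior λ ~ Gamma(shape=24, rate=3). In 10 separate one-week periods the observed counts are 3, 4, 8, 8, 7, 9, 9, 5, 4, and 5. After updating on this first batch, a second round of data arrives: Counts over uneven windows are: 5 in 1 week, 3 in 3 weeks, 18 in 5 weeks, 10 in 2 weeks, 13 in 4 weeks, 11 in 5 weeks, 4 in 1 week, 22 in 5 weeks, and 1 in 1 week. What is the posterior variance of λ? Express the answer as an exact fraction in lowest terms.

173/1600

Total count: 3 + 4 + 8 + 8 + 7 + 9 + 9 + 5 + 4 + 5 = 62.
Total exposure: 10 weeks.
After the first batch: Gamma(24 + 62, 3 + 10) = Gamma(86, 13).
Total count: 5 + 3 + 18 + 10 + 13 + 11 + 4 + 22 + 1 = 87.
Total exposure: 1 + 3 + 5 + 2 + 4 + 5 + 1 + 5 + 1 = 27 weeks.
After the second batch: Gamma(86 + 87, 13 + 27) = Gamma(173, 40).
Posterior variance = α'/β'² = 173/1600.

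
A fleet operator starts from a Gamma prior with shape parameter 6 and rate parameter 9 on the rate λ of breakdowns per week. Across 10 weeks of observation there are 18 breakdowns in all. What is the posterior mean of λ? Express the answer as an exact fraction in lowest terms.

Total count 18 over total exposure 10 weeks.
Gamma(α, β) with Poisson data over total exposure Σt gives posterior Gamma(α+Σx, β+Σt) = Gamma(24, 19).
Posterior mean = α'/β' = 24/19.

24/19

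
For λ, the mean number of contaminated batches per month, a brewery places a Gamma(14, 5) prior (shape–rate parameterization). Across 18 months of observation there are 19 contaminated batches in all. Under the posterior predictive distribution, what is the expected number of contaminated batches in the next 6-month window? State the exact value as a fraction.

198/23

Total count 19 over total exposure 18 months.
Conjugate update: add total count to the shape and total exposure to the rate, giving Gamma(33, 23).
Predictive mean over a 6-month window = T·E[λ|data] = 6·33/23 = 198/23.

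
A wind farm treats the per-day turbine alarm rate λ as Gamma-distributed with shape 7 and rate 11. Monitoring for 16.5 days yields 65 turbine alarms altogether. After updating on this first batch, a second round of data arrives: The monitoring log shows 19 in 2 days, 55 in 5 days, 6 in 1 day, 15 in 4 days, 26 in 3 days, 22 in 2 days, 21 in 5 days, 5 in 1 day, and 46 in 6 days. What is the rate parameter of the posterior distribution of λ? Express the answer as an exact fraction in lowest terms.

113/2

Total count 65 over total exposure 16.5 days.
After the first batch: Gamma(7 + 65, 11 + 16.5) = Gamma(72, 55/2).
Total count: 19 + 55 + 6 + 15 + 26 + 22 + 21 + 5 + 46 = 215.
Total exposure: 2 + 5 + 1 + 4 + 3 + 2 + 5 + 1 + 6 = 29 days.
After the second batch: Gamma(72 + 215, 55/2 + 29) = Gamma(287, 113/2).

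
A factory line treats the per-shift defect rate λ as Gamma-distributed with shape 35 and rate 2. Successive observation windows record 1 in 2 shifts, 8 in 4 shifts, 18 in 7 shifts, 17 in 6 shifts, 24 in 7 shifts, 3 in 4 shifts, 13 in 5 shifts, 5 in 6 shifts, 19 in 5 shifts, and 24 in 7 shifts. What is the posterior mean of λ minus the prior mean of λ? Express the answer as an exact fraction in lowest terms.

Total count: 1 + 8 + 18 + 17 + 24 + 3 + 13 + 5 + 19 + 24 = 132.
Total exposure: 2 + 4 + 7 + 6 + 7 + 4 + 5 + 6 + 5 + 7 = 53 shifts.
The Gamma prior is conjugate for the Poisson rate, so λ | data ~ Gamma(35+132, 2+53) = Gamma(167, 55).
Posterior mean = 167/55 = 167/55; prior mean = 35/2 = 35/2. Difference = 167/55 − 35/2 = -1591/110.

-1591/110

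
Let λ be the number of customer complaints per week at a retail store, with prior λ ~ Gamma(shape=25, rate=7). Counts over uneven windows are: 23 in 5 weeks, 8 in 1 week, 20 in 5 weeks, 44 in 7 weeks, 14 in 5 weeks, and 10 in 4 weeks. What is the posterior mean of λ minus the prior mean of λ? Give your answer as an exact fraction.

Total count: 23 + 8 + 20 + 44 + 14 + 10 = 119.
Total exposure: 5 + 1 + 5 + 7 + 5 + 4 = 27 weeks.
The Gamma prior is conjugate for the Poisson rate, so λ | data ~ Gamma(25+119, 7+27) = Gamma(144, 34).
Posterior mean = 144/34 = 72/17; prior mean = 25/7 = 25/7. Difference = 72/17 − 25/7 = 79/119.

79/119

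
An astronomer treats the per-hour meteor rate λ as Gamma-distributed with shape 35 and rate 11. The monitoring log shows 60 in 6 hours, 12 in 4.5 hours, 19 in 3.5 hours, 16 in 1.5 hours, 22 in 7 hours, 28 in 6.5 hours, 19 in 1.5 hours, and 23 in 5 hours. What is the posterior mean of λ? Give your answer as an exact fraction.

Total count: 60 + 12 + 19 + 16 + 22 + 28 + 19 + 23 = 199.
Total exposure: 6 + 4.5 + 3.5 + 1.5 + 7 + 6.5 + 1.5 + 5 = 35.5 hours.
Posterior: α' = 35 + 199 = 234, β' = 11 + 35.5 = 93/2.
Posterior mean = α'/β' = 234/(93/2) = 156/31.

156/31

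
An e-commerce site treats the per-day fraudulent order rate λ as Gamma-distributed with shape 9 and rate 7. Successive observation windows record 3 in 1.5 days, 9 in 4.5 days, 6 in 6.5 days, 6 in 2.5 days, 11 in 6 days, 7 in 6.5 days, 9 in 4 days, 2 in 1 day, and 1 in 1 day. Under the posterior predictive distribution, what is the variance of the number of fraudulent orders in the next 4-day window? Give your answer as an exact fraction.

Total count: 3 + 9 + 6 + 6 + 11 + 7 + 9 + 2 + 1 = 54.
Total exposure: 1.5 + 4.5 + 6.5 + 2.5 + 6 + 6.5 + 4 + 1 + 1 = 33.5 days.
Posterior: α' = 9 + 54 = 63, β' = 7 + 33.5 = 81/2.
The posterior predictive for a window of length T is Negative Binomial with variance T·α'·(β'+T)/β'² = 4·63·(89/2)/(6561/4) = 4984/729.

4984/729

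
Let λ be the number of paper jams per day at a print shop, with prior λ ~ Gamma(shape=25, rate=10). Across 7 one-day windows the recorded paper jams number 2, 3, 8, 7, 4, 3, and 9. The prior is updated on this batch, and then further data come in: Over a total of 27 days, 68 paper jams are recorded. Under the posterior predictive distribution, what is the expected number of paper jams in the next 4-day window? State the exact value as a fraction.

129/11

Total count: 2 + 3 + 8 + 7 + 4 + 3 + 9 = 36.
Total exposure: 7 days.
After the first batch: Gamma(25 + 36, 10 + 7) = Gamma(61, 17).
Total count 68 over total exposure 27 days.
After the second batch: Gamma(61 + 68, 17 + 27) = Gamma(129, 44).
Predictive mean over a 4-day window = T·E[λ|data] = 4·129/44 = 129/11.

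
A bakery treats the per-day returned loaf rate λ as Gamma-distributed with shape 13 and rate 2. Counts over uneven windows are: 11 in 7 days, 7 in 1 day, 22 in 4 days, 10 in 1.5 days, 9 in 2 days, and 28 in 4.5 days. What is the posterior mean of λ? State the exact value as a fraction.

Total count: 11 + 7 + 22 + 10 + 9 + 28 = 87.
Total exposure: 7 + 1 + 4 + 1.5 + 2 + 4.5 = 20 days.
Conjugate update: add total count to the shape and total exposure to the rate, giving Gamma(100, 22).
Posterior mean = α'/β' = 100/22 = 50/11.

50/11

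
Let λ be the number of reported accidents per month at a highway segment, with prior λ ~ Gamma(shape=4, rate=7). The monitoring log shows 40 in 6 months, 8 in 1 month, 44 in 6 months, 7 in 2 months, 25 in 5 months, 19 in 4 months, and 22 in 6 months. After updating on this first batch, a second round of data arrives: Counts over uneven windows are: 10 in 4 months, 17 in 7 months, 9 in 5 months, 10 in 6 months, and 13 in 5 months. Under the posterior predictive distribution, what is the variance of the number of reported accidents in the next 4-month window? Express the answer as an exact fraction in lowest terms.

969/64

Total count: 40 + 8 + 44 + 7 + 25 + 19 + 22 = 165.
Total exposure: 6 + 1 + 6 + 2 + 5 + 4 + 6 = 30 months.
After the first batch: Gamma(4 + 165, 7 + 30) = Gamma(169, 37).
Total count: 10 + 17 + 9 + 10 + 13 = 59.
Total exposure: 4 + 7 + 5 + 6 + 5 = 27 months.
After the second batch: Gamma(169 + 59, 37 + 27) = Gamma(228, 64).
The posterior predictive for a window of length T is Negative Binomial with variance T·α'·(β'+T)/β'² = 4·228·68/4096 = 969/64.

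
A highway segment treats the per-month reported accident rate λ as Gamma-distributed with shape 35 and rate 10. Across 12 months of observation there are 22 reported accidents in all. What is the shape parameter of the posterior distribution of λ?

Total count 22 over total exposure 12 months.
By Gamma–Poisson conjugacy, the posterior is Gamma(α + Σx, β + Σt) = Gamma(35 + 22, 10 + 12) = Gamma(57, 22).

57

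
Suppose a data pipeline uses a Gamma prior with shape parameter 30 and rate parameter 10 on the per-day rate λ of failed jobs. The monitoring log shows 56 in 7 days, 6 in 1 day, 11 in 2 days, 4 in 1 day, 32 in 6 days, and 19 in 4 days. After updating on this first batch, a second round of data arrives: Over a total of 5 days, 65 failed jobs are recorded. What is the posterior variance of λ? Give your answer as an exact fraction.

Total count: 56 + 6 + 11 + 4 + 32 + 19 = 128.
Total exposure: 7 + 1 + 2 + 1 + 6 + 4 = 21 days.
After the first batch: Gamma(30 + 128, 10 + 21) = Gamma(158, 31).
Total count 65 over total exposure 5 days.
After the second batch: Gamma(158 + 65, 31 + 5) = Gamma(223, 36).
Posterior variance = α'/β'² = 223/1296.

223/1296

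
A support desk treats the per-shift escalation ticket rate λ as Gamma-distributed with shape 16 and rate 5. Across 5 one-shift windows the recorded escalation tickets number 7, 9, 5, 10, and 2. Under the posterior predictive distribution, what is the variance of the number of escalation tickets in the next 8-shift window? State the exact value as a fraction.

Total count: 7 + 9 + 5 + 10 + 2 = 33.
Total exposure: 5 shifts.
Conjugate update: add total count to the shape and total exposure to the rate, giving Gamma(49, 10).
The posterior predictive for a window of length T is Negative Binomial with variance T·α'·(β'+T)/β'² = 8·49·18/100 = 1764/25.

1764/25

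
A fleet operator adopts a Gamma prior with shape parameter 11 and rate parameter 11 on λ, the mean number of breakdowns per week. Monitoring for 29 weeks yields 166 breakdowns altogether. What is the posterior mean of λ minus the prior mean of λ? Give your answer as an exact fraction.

137/40

Total count 166 over total exposure 29 weeks.
Conjugate update: add total count to the shape and total exposure to the rate, giving Gamma(177, 40).
Posterior mean = 177/40 = 177/40; prior mean = 11/11 = 1. Difference = 177/40 − 1 = 137/40.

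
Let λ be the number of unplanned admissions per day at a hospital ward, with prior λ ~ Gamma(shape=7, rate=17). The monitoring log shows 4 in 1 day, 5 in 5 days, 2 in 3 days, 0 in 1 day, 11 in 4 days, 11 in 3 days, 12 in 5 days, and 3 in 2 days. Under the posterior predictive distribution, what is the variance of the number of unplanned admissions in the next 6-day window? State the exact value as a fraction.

15510/1681

Total count: 4 + 5 + 2 + 0 + 11 + 11 + 12 + 3 = 48.
Total exposure: 1 + 5 + 3 + 1 + 4 + 3 + 5 + 2 = 24 days.
Posterior: α' = 7 + 48 = 55, β' = 17 + 24 = 41.
The posterior predictive for a window of length T is Negative Binomial with variance T·α'·(β'+T)/β'² = 6·55·47/1681 = 15510/1681.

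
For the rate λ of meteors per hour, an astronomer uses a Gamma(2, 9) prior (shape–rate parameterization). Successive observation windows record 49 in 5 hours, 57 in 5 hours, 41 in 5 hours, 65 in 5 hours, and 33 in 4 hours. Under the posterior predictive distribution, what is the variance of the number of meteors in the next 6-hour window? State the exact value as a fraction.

Total count: 49 + 57 + 41 + 65 + 33 = 245.
Total exposure: 5 + 5 + 5 + 5 + 4 = 24 hours.
Conjugate update: add total count to the shape and total exposure to the rate, giving Gamma(247, 33).
The posterior predictive for a window of length T is Negative Binomial with variance T·α'·(β'+T)/β'² = 6·247·39/1089 = 6422/121.

6422/121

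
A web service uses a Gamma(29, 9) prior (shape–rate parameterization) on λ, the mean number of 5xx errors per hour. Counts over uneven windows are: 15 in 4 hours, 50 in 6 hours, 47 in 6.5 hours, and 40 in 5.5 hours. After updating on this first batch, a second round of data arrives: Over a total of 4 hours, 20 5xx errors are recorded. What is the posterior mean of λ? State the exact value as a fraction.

Total count: 15 + 50 + 47 + 40 = 152.
Total exposure: 4 + 6 + 6.5 + 5.5 = 22 hours.
After the first batch: Gamma(29 + 152, 9 + 22) = Gamma(181, 31).
Total count 20 over total exposure 4 hours.
After the second batch: Gamma(181 + 20, 31 + 4) = Gamma(201, 35).
Posterior mean = α'/β' = 201/35.

201/35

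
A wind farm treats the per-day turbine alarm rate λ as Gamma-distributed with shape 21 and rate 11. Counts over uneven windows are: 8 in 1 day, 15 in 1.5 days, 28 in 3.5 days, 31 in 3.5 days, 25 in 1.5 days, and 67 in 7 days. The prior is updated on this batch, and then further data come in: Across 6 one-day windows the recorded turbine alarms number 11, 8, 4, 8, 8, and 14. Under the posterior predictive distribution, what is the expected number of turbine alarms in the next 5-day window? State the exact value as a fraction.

Total count: 8 + 15 + 28 + 31 + 25 + 67 = 174.
Total exposure: 1 + 1.5 + 3.5 + 3.5 + 1.5 + 7 = 18 days.
After the first batch: Gamma(21 + 174, 11 + 18) = Gamma(195, 29).
Total count: 11 + 8 + 4 + 8 + 8 + 14 = 53.
Total exposure: 6 days.
After the second batch: Gamma(195 + 53, 29 + 6) = Gamma(248, 35).
Predictive mean over a 5-day window = T·E[λ|data] = 5·248/35 = 248/7.

248/7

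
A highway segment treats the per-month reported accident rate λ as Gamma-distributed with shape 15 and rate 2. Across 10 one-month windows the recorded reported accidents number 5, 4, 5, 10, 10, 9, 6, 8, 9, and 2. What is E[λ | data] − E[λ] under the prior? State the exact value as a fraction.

-7/12

Total count: 5 + 4 + 5 + 10 + 10 + 9 + 6 + 8 + 9 + 2 = 68.
Total exposure: 10 months.
Conjugate update: add total count to the shape and total exposure to the rate, giving Gamma(83, 12).
Posterior mean = 83/12 = 83/12; prior mean = 15/2 = 15/2. Difference = 83/12 − 15/2 = -7/12.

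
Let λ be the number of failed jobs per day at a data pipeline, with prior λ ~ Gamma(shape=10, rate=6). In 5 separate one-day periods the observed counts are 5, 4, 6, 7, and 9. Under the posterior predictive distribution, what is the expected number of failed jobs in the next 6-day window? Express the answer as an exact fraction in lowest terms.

Total count: 5 + 4 + 6 + 7 + 9 = 31.
Total exposure: 5 days.
By Gamma–Poisson conjugacy, the posterior is Gamma(α + Σx, β + Σt) = Gamma(10 + 31, 6 + 5) = Gamma(41, 11).
Predictive mean over a 6-day window = T·E[λ|data] = 6·41/11 = 246/11.

246/11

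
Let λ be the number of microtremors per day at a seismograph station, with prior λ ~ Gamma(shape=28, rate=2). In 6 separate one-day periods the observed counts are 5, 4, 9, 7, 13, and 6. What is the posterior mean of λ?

9

Total count: 5 + 4 + 9 + 7 + 13 + 6 = 44.
Total exposure: 6 days.
Conjugate update: add total count to the shape and total exposure to the rate, giving Gamma(72, 8).
Posterior mean = α'/β' = 72/8 = 9.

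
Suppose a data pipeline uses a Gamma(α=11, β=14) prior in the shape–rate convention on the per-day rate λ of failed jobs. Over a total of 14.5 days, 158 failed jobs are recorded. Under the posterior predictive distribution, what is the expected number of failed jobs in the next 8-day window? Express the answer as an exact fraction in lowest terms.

Total count 158 over total exposure 14.5 days.
By Gamma–Poisson conjugacy, the posterior is Gamma(α + Σx, β + Σt) = Gamma(11 + 158, 14 + 14.5) = Gamma(169, 57/2).
Predictive mean over an 8-day window = T·E[λ|data] = 8·169/(57/2) = 2704/57.

2704/57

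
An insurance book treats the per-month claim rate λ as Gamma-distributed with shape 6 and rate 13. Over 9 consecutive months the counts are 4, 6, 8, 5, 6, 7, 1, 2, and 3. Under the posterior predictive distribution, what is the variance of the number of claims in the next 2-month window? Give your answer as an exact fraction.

576/121

Total count: 4 + 6 + 8 + 5 + 6 + 7 + 1 + 2 + 3 = 42.
Total exposure: 9 months.
The Gamma prior is conjugate for the Poisson rate, so λ | data ~ Gamma(6+42, 13+9) = Gamma(48, 22).
The posterior predictive for a window of length T is Negative Binomial with variance T·α'·(β'+T)/β'² = 2·48·24/484 = 576/121.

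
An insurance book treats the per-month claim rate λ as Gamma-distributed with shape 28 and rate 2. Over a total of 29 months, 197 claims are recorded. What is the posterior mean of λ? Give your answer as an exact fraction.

225/31

Total count 197 over total exposure 29 months.
The Gamma prior is conjugate for the Poisson rate, so λ | data ~ Gamma(28+197, 2+29) = Gamma(225, 31).
Posterior mean = α'/β' = 225/31.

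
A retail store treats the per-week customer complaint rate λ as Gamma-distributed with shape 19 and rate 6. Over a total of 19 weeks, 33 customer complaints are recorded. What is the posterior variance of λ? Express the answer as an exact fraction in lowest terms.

52/625

Total count 33 over total exposure 19 weeks.
Gamma(α, β) with Poisson data over total exposure Σt gives posterior Gamma(α+Σx, β+Σt) = Gamma(52, 25).
Posterior variance = α'/β'² = 52/625.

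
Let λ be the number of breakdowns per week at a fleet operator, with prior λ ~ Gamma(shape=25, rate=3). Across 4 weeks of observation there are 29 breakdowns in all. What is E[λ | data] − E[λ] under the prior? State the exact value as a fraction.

-13/21

Total count 29 over total exposure 4 weeks.
The Gamma prior is conjugate for the Poisson rate, so λ | data ~ Gamma(25+29, 3+4) = Gamma(54, 7).
Posterior mean = 54/7 = 54/7; prior mean = 25/3 = 25/3. Difference = 54/7 − 25/3 = -13/21.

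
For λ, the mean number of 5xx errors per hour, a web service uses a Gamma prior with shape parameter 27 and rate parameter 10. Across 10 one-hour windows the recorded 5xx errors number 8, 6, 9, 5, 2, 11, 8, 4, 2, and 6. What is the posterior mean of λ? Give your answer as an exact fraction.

Total count: 8 + 6 + 9 + 5 + 2 + 11 + 8 + 4 + 2 + 6 = 61.
Total exposure: 10 hours.
Gamma(α, β) with Poisson data over total exposure Σt gives posterior Gamma(α+Σx, β+Σt) = Gamma(88, 20).
Posterior mean = α'/β' = 88/20 = 22/5.

22/5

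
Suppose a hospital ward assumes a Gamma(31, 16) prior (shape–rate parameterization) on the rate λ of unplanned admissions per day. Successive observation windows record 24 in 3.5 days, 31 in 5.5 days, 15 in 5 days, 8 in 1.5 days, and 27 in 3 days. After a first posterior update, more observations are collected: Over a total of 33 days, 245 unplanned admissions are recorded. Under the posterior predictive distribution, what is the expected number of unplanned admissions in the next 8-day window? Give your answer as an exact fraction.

2032/45

Total count: 24 + 31 + 15 + 8 + 27 = 105.
Total exposure: 3.5 + 5.5 + 5 + 1.5 + 3 = 18.5 days.
After the first batch: Gamma(31 + 105, 16 + 18.5) = Gamma(136, 69/2).
Total count 245 over total exposure 33 days.
After the second batch: Gamma(136 + 245, 69/2 + 33) = Gamma(381, 135/2).
Predictive mean over an 8-day window = T·E[λ|data] = 8·381/(135/2) = 2032/45.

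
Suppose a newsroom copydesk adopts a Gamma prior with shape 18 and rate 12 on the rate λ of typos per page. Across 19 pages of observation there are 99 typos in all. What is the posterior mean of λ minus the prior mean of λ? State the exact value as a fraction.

Total count 99 over total exposure 19 pages.
By Gamma–Poisson conjugacy, the posterior is Gamma(α + Σx, β + Σt) = Gamma(18 + 99, 12 + 19) = Gamma(117, 31).
Posterior mean = 117/31 = 117/31; prior mean = 18/12 = 3/2. Difference = 117/31 − 3/2 = 141/62.

141/62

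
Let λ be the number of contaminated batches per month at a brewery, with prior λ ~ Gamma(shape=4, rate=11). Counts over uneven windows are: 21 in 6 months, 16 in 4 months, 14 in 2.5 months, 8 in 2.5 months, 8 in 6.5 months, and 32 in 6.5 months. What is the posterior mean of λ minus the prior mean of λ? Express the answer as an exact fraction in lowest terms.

Total count: 21 + 16 + 14 + 8 + 8 + 32 = 99.
Total exposure: 6 + 4 + 2.5 + 2.5 + 6.5 + 6.5 = 28 months.
By Gamma–Poisson conjugacy, the posterior is Gamma(α + Σx, β + Σt) = Gamma(4 + 99, 11 + 28) = Gamma(103, 39).
Posterior mean = 103/39 = 103/39; prior mean = 4/11 = 4/11. Difference = 103/39 − 4/11 = 977/429.

977/429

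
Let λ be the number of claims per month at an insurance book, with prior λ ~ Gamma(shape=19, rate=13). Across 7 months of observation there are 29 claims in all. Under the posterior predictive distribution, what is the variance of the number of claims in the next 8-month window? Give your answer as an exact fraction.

672/25

Total count 29 over total exposure 7 months.
The Gamma prior is conjugate for the Poisson rate, so λ | data ~ Gamma(19+29, 13+7) = Gamma(48, 20).
The posterior predictive for a window of length T is Negative Binomial with variance T·α'·(β'+T)/β'² = 8·48·28/400 = 672/25.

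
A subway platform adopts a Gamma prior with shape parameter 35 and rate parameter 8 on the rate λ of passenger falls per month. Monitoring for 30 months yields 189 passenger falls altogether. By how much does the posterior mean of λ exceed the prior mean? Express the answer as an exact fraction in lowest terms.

Total count 189 over total exposure 30 months.
Conjugate update: add total count to the shape and total exposure to the rate, giving Gamma(224, 38).
Posterior mean = 224/38 = 112/19; prior mean = 35/8 = 35/8. Difference = 112/19 − 35/8 = 231/152.

231/152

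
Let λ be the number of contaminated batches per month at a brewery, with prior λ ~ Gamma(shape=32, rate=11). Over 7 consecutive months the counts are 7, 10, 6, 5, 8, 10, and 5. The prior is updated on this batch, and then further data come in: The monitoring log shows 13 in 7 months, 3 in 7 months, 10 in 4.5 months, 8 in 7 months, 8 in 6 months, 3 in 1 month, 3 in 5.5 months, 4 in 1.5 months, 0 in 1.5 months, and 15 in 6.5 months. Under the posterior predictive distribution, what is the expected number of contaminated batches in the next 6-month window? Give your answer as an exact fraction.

Total count: 7 + 10 + 6 + 5 + 8 + 10 + 5 = 51.
Total exposure: 7 months.
After the first batch: Gamma(32 + 51, 11 + 7) = Gamma(83, 18).
Total count: 13 + 3 + 10 + 8 + 8 + 3 + 3 + 4 + 0 + 15 = 67.
Total exposure: 7 + 7 + 4.5 + 7 + 6 + 1 + 5.5 + 1.5 + 1.5 + 6.5 = 47.5 months.
After the second batch: Gamma(83 + 67, 18 + 47.5) = Gamma(150, 131/2).
Predictive mean over a 6-month window = T·E[λ|data] = 6·150/(131/2) = 1800/131.

1800/131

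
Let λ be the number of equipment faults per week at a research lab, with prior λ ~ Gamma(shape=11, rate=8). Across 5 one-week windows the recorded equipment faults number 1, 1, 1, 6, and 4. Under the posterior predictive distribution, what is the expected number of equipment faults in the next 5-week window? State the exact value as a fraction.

120/13

Total count: 1 + 1 + 1 + 6 + 4 = 13.
Total exposure: 5 weeks.
By Gamma–Poisson conjugacy, the posterior is Gamma(α + Σx, β + Σt) = Gamma(11 + 13, 8 + 5) = Gamma(24, 13).
Predictive mean over a 5-week window = T·E[λ|data] = 5·24/13 = 120/13.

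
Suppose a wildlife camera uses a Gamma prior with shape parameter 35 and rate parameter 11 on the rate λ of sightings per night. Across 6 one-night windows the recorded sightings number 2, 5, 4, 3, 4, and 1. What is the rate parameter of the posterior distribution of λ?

Total count: 2 + 5 + 4 + 3 + 4 + 1 = 19.
Total exposure: 6 nights.
Posterior: α' = 35 + 19 = 54, β' = 11 + 6 = 17.

17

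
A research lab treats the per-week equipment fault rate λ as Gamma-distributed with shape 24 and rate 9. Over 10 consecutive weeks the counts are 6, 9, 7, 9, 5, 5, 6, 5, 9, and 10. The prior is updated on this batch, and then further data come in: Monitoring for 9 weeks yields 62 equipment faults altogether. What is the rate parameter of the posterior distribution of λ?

28

Total count: 6 + 9 + 7 + 9 + 5 + 5 + 6 + 5 + 9 + 10 = 71.
Total exposure: 10 weeks.
After the first batch: Gamma(24 + 71, 9 + 10) = Gamma(95, 19).
Total count 62 over total exposure 9 weeks.
After the second batch: Gamma(95 + 62, 19 + 9) = Gamma(157, 28).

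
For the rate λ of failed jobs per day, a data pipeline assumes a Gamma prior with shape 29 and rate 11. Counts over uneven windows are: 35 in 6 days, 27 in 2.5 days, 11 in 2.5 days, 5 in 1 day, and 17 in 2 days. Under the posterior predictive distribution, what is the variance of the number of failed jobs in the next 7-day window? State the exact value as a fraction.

Total count: 35 + 27 + 11 + 5 + 17 = 95.
Total exposure: 6 + 2.5 + 2.5 + 1 + 2 = 14 days.
Posterior: α' = 29 + 95 = 124, β' = 11 + 14 = 25.
The posterior predictive for a window of length T is Negative Binomial with variance T·α'·(β'+T)/β'² = 7·124·32/625 = 27776/625.

27776/625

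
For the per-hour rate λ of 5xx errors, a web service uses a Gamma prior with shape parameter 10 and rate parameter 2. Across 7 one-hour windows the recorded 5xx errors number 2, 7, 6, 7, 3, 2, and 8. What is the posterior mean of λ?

Total count: 2 + 7 + 6 + 7 + 3 + 2 + 8 = 35.
Total exposure: 7 hours.
Posterior: α' = 10 + 35 = 45, β' = 2 + 7 = 9.
Posterior mean = α'/β' = 45/9 = 5.

5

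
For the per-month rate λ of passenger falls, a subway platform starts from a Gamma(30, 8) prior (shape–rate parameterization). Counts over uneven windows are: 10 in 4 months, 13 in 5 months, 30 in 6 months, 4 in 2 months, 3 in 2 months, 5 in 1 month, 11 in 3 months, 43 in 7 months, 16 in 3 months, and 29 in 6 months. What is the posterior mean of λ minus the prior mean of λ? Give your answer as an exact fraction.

71/188

Total count: 10 + 13 + 30 + 4 + 3 + 5 + 11 + 43 + 16 + 29 = 164.
Total exposure: 4 + 5 + 6 + 2 + 2 + 1 + 3 + 7 + 3 + 6 = 39 months.
The Gamma prior is conjugate for the Poisson rate, so λ | data ~ Gamma(30+164, 8+39) = Gamma(194, 47).
Posterior mean = 194/47 = 194/47; prior mean = 30/8 = 15/4. Difference = 194/47 − 15/4 = 71/188.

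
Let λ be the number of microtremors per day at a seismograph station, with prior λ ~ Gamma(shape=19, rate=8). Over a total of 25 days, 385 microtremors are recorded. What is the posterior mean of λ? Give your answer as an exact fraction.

Total count 385 over total exposure 25 days.
By Gamma–Poisson conjugacy, the posterior is Gamma(α + Σx, β + Σt) = Gamma(19 + 385, 8 + 25) = Gamma(404, 33).
Posterior mean = α'/β' = 404/33.

404/33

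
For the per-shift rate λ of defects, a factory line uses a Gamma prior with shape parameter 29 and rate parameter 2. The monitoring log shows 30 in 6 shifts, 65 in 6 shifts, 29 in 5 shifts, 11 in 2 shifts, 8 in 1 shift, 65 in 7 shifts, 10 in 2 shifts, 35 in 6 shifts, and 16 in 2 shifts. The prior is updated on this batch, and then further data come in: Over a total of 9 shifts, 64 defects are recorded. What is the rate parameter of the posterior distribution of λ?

48

Total count: 30 + 65 + 29 + 11 + 8 + 65 + 10 + 35 + 16 = 269.
Total exposure: 6 + 6 + 5 + 2 + 1 + 7 + 2 + 6 + 2 = 37 shifts.
After the first batch: Gamma(29 + 269, 2 + 37) = Gamma(298, 39).
Total count 64 over total exposure 9 shifts.
After the second batch: Gamma(298 + 64, 39 + 9) = Gamma(362, 48).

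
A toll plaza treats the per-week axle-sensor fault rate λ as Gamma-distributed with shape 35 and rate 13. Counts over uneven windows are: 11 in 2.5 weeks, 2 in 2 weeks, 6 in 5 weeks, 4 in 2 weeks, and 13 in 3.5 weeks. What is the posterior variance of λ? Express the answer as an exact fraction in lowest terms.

Total count: 11 + 2 + 6 + 4 + 13 = 36.
Total exposure: 2.5 + 2 + 5 + 2 + 3.5 = 15 weeks.
Conjugate update: add total count to the shape and total exposure to the rate, giving Gamma(71, 28).
Posterior variance = α'/β'² = 71/784.

71/784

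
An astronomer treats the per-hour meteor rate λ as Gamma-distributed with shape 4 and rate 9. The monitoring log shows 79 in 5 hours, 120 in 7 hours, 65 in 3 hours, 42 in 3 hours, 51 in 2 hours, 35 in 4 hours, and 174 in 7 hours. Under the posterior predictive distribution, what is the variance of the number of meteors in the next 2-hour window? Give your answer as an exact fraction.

1197/40

Total count: 79 + 120 + 65 + 42 + 51 + 35 + 174 = 566.
Total exposure: 5 + 7 + 3 + 3 + 2 + 4 + 7 = 31 hours.
By Gamma–Poisson conjugacy, the posterior is Gamma(α + Σx, β + Σt) = Gamma(4 + 566, 9 + 31) = Gamma(570, 40).
The posterior predictive for a window of length T is Negative Binomial with variance T·α'·(β'+T)/β'² = 2·570·42/1600 = 1197/40.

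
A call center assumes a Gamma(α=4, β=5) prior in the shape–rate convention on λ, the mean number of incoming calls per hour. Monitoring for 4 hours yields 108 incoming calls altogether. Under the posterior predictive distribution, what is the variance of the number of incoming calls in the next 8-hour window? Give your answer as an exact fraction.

Total count 108 over total exposure 4 hours.
Posterior: α' = 4 + 108 = 112, β' = 5 + 4 = 9.
The posterior predictive for a window of length T is Negative Binomial with variance T·α'·(β'+T)/β'² = 8·112·17/81 = 15232/81.

15232/81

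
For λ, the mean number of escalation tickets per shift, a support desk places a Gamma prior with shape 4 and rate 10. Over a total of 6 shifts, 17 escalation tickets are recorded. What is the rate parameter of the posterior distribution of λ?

Total count 17 over total exposure 6 shifts.
By Gamma–Poisson conjugacy, the posterior is Gamma(α + Σx, β + Σt) = Gamma(4 + 17, 10 + 6) = Gamma(21, 16).

16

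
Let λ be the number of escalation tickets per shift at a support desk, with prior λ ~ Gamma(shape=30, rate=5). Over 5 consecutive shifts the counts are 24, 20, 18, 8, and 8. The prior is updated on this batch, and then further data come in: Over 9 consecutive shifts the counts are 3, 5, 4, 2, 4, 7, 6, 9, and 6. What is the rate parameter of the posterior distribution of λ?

Total count: 24 + 20 + 18 + 8 + 8 = 78.
Total exposure: 5 shifts.
After the first batch: Gamma(30 + 78, 5 + 5) = Gamma(108, 10).
Total count: 3 + 5 + 4 + 2 + 4 + 7 + 6 + 9 + 6 = 46.
Total exposure: 9 shifts.
After the second batch: Gamma(108 + 46, 10 + 9) = Gamma(154, 19).

19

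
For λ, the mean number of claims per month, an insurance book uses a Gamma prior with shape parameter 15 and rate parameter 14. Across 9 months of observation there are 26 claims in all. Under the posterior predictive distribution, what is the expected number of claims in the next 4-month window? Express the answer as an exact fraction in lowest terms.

Total count 26 over total exposure 9 months.
By Gamma–Poisson conjugacy, the posterior is Gamma(α + Σx, β + Σt) = Gamma(15 + 26, 14 + 9) = Gamma(41, 23).
Predictive mean over a 4-month window = T·E[λ|data] = 4·41/23 = 164/23.

164/23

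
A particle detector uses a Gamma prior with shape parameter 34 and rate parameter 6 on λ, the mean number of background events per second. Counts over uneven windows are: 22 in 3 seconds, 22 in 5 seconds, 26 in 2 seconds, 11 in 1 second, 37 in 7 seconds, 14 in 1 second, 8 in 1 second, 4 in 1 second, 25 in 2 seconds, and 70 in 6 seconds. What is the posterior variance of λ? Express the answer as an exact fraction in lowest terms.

39/175

Total count: 22 + 22 + 26 + 11 + 37 + 14 + 8 + 4 + 25 + 70 = 239.
Total exposure: 3 + 5 + 2 + 1 + 7 + 1 + 1 + 1 + 2 + 6 = 29 seconds.
Conjugate update: add total count to the shape and total exposure to the rate, giving Gamma(273, 35).
Posterior variance = α'/β'² = 273/1225 = 39/175.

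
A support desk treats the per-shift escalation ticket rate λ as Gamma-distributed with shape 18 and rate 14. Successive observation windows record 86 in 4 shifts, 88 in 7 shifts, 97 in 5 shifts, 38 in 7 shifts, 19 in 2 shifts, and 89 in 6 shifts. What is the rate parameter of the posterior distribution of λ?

Total count: 86 + 88 + 97 + 38 + 19 + 89 = 417.
Total exposure: 4 + 7 + 5 + 7 + 2 + 6 = 31 shifts.
Gamma(α, β) with Poisson data over total exposure Σt gives posterior Gamma(α+Σx, β+Σt) = Gamma(435, 45).

45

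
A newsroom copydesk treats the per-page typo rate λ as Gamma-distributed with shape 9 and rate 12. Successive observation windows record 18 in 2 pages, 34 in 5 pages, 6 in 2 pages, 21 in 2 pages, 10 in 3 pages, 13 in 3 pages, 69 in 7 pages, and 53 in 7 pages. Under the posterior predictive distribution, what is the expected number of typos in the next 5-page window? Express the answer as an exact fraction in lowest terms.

1165/43

Total count: 18 + 34 + 6 + 21 + 10 + 13 + 69 + 53 = 224.
Total exposure: 2 + 5 + 2 + 2 + 3 + 3 + 7 + 7 = 31 pages.
By Gamma–Poisson conjugacy, the posterior is Gamma(α + Σx, β + Σt) = Gamma(9 + 224, 12 + 31) = Gamma(233, 43).
Predictive mean over a 5-page window = T·E[λ|data] = 5·233/43 = 1165/43.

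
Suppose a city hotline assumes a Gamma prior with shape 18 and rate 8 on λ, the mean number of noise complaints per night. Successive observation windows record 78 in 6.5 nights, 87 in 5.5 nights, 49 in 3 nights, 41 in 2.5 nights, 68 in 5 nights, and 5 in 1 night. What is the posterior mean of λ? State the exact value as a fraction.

Total count: 78 + 87 + 49 + 41 + 68 + 5 = 328.
Total exposure: 6.5 + 5.5 + 3 + 2.5 + 5 + 1 = 23.5 nights.
Conjugate update: add total count to the shape and total exposure to the rate, giving Gamma(346, 63/2).
Posterior mean = α'/β' = 346/(63/2) = 692/63.

692/63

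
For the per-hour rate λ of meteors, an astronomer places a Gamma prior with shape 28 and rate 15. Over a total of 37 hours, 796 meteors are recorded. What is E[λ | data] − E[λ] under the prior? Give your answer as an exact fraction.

Total count 796 over total exposure 37 hours.
By Gamma–Poisson conjugacy, the posterior is Gamma(α + Σx, β + Σt) = Gamma(28 + 796, 15 + 37) = Gamma(824, 52).
Posterior mean = 824/52 = 206/13; prior mean = 28/15 = 28/15. Difference = 206/13 − 28/15 = 2726/195.

2726/195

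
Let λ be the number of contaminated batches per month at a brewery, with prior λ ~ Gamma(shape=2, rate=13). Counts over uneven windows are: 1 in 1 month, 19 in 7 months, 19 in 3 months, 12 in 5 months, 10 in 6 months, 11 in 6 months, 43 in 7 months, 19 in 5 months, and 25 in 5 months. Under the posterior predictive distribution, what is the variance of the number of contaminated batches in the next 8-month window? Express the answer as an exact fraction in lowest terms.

21252/841

Total count: 1 + 19 + 19 + 12 + 10 + 11 + 43 + 19 + 25 = 159.
Total exposure: 1 + 7 + 3 + 5 + 6 + 6 + 7 + 5 + 5 = 45 months.
Posterior: α' = 2 + 159 = 161, β' = 13 + 45 = 58.
The posterior predictive for a window of length T is Negative Binomial with variance T·α'·(β'+T)/β'² = 8·161·66/3364 = 21252/841.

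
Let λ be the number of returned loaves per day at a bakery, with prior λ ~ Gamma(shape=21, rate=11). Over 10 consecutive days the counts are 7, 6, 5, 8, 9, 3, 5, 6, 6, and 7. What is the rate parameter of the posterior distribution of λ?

Total count: 7 + 6 + 5 + 8 + 9 + 3 + 5 + 6 + 6 + 7 = 62.
Total exposure: 10 days.
Conjugate update: add total count to the shape and total exposure to the rate, giving Gamma(83, 21).

21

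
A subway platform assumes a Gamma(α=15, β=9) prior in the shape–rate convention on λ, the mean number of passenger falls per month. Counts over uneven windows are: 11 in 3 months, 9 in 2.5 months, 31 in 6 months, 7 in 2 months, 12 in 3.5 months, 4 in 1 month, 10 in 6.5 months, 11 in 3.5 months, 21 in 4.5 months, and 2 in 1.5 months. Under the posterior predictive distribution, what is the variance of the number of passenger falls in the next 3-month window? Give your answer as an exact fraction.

Total count: 11 + 9 + 31 + 7 + 12 + 4 + 10 + 11 + 21 + 2 = 118.
Total exposure: 3 + 2.5 + 6 + 2 + 3.5 + 1 + 6.5 + 3.5 + 4.5 + 1.5 = 34 months.
Gamma(α, β) with Poisson data over total exposure Σt gives posterior Gamma(α+Σx, β+Σt) = Gamma(133, 43).
The posterior predictive for a window of length T is Negative Binomial with variance T·α'·(β'+T)/β'² = 3·133·46/1849 = 18354/1849.

18354/1849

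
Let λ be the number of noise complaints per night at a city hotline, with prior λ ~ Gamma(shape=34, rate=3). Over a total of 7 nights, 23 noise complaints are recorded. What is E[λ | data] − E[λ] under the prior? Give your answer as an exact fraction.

Total count 23 over total exposure 7 nights.
Conjugate update: add total count to the shape and total exposure to the rate, giving Gamma(57, 10).
Posterior mean = 57/10 = 57/10; prior mean = 34/3 = 34/3. Difference = 57/10 − 34/3 = -169/30.

-169/30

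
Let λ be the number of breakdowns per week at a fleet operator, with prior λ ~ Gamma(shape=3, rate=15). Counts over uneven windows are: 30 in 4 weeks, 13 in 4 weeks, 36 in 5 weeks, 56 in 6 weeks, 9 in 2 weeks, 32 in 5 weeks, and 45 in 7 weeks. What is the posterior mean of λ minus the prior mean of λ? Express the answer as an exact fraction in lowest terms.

67/15

Total count: 30 + 13 + 36 + 56 + 9 + 32 + 45 = 221.
Total exposure: 4 + 4 + 5 + 6 + 2 + 5 + 7 = 33 weeks.
The Gamma prior is conjugate for the Poisson rate, so λ | data ~ Gamma(3+221, 15+33) = Gamma(224, 48).
Posterior mean = 224/48 = 14/3; prior mean = 3/15 = 1/5. Difference = 14/3 − 1/5 = 67/15.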